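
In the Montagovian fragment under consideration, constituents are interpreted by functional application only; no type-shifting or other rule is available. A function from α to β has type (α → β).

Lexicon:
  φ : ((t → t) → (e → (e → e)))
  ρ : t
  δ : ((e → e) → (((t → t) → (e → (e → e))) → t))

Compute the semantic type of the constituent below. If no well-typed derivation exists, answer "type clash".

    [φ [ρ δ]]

type clash

[ρ δ]: t with ((e → e) → (((t → t) → (e → (e → e))) → t)) — neither is a function whose domain matches the other; composition fails here.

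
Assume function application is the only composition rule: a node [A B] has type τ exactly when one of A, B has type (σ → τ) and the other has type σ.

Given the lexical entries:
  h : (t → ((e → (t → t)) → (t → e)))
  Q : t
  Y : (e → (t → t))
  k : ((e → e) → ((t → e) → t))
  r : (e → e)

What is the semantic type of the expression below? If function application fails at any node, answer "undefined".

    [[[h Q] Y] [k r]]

[h Q]: (t → ((e → (t → t)) → (t → e))) applied to t yields ((e → (t → t)) → (t → e)).
[[h Q] Y]: ((e → (t → t)) → (t → e)) applied to (e → (t → t)) yields (t → e).
[k r]: ((e → e) → ((t → e) → t)) applied to (e → e) yields ((t → e) → t).
[[[h Q] Y] [k r]]: ((t → e) → t) applied to (t → e) yields t.

t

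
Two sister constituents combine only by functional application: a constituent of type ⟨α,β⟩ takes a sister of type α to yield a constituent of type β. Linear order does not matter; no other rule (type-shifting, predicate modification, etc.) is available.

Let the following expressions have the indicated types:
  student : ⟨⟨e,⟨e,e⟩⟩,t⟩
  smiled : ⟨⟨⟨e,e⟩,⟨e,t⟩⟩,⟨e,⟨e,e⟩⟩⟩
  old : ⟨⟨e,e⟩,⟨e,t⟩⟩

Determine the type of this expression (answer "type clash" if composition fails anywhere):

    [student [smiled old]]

[smiled old]: smiled is ⟨⟨⟨e,e⟩,⟨e,t⟩⟩,⟨e,⟨e,e⟩⟩⟩, old is ⟨⟨e,e⟩,⟨e,t⟩⟩; result ⟨e,⟨e,e⟩⟩.
[student [smiled old]]: student is ⟨⟨e,⟨e,e⟩⟩,t⟩, [smiled old] is ⟨e,⟨e,e⟩⟩; result t.

t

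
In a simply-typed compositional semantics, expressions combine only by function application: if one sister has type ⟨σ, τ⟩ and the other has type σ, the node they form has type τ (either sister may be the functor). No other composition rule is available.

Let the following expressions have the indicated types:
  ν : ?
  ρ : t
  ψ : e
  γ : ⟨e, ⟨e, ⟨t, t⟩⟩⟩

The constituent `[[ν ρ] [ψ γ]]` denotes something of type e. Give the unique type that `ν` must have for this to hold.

At [[ν ρ] [ψ γ]] (required: e): [ψ γ] is ⟨e, ⟨t, t⟩⟩, which is not a function with range e; hence [ν ρ] is the functor — type ⟨⟨e, ⟨t, t⟩⟩, e⟩.
At [ν ρ] (required: ⟨⟨e, ⟨t, t⟩⟩, e⟩): ρ is t, which is not a function with range ⟨⟨e, ⟨t, t⟩⟩, e⟩; hence ν is the functor — type ⟨t, ⟨⟨e, ⟨t, t⟩⟩, e⟩⟩.

⟨t, ⟨⟨e, ⟨t, t⟩⟩, e⟩⟩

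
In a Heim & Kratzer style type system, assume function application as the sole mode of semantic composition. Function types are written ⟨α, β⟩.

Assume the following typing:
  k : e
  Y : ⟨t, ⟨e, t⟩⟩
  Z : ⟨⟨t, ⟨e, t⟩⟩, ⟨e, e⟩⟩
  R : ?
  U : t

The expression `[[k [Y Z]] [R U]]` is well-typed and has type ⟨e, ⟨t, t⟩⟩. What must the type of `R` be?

⟨t, ⟨e, ⟨e, ⟨t, t⟩⟩⟩⟩

For [[k [Y Z]] [R U]] to have type ⟨e, ⟨t, t⟩⟩ with [k [Y Z]] of type e, [R U] must be the function: [R U] : ⟨e, ⟨e, ⟨t, t⟩⟩⟩.
For [R U] to have type ⟨e, ⟨e, ⟨t, t⟩⟩⟩ with U of type t, R must be the function: R : ⟨t, ⟨e, ⟨e, ⟨t, t⟩⟩⟩⟩.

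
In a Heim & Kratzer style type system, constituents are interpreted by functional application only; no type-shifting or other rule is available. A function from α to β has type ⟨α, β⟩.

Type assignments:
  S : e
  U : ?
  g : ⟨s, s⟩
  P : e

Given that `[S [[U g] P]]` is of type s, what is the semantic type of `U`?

[S [[U g] P]] is required to be s. S : e cannot yield s as functor, so [[U g] P] : ⟨e, s⟩.
[[U g] P] is required to be ⟨e, s⟩. P : e cannot yield ⟨e, s⟩ as functor, so [U g] : ⟨e, ⟨e, s⟩⟩.
[U g] is required to be ⟨e, ⟨e, s⟩⟩. g : ⟨s, s⟩ cannot yield ⟨e, ⟨e, s⟩⟩ as functor, so U : ⟨⟨s, s⟩, ⟨e, ⟨e, s⟩⟩⟩.

⟨⟨s, s⟩, ⟨e, ⟨e, s⟩⟩⟩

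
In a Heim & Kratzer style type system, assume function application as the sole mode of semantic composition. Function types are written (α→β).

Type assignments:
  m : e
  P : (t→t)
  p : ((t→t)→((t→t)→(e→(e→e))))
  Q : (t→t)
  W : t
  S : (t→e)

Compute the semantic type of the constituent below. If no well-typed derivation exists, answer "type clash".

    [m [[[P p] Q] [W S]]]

At [P p], p : ((t→t)→((t→t)→(e→(e→e)))) takes P : (t→t), giving ((t→t)→(e→(e→e))).
At [[P p] Q], [P p] : ((t→t)→(e→(e→e))) takes Q : (t→t), giving (e→(e→e)).
At [W S], S : (t→e) takes W : t, giving e.
At [[[P p] Q] [W S]], [[P p] Q] : (e→(e→e)) takes [W S] : e, giving (e→e).
At [m [[[P p] Q] [W S]]], [[[P p] Q] [W S]] : (e→e) takes m : e, giving e.

e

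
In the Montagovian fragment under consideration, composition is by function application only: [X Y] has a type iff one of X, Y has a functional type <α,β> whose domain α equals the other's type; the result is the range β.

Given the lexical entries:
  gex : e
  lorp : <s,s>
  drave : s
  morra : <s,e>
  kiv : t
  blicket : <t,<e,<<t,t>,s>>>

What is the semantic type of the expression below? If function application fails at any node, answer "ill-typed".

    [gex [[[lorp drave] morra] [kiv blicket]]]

ill-typed

[lorp drave]: <s,s> applied to s yields s.
[[lorp drave] morra]: <s,e> applied to s yields e.
[kiv blicket]: <t,<e,<<t,t>,s>>> applied to t yields <e,<<t,t>,s>>.
[[[lorp drave] morra] [kiv blicket]]: <e,<<t,t>,s>> applied to e yields <<t,t>,s>.
[gex [[[lorp drave] morra] [kiv blicket]]]: e with <<t,t>,s> — neither is a function whose domain matches the other; composition fails here.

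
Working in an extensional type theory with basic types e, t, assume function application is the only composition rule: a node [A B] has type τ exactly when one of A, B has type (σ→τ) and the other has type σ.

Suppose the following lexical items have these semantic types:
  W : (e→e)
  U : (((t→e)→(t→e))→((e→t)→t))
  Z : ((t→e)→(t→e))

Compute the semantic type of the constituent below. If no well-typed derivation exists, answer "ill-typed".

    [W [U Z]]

ill-typed

[U Z]: (((t→e)→(t→e))→((e→t)→t)) applied to ((t→e)→(t→e)) yields ((e→t)→t).
[W [U Z]]: (e→e) with ((e→t)→t) — neither is a function whose domain matches the other; composition fails here.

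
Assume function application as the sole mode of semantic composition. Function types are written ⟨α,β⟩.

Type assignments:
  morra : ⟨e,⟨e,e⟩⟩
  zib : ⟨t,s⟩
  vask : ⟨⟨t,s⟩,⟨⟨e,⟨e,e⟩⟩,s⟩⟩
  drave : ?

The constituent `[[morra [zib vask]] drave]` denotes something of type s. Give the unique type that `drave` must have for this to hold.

⟨s,s⟩

For [[morra [zib vask]] drave] to have type s with [morra [zib vask]] of type s, drave must be the function: drave : ⟨s,s⟩.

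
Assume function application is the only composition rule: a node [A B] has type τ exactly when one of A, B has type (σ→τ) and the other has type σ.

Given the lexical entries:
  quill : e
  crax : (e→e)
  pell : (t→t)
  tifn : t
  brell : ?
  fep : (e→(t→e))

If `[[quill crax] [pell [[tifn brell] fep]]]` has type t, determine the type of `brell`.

(t→((e→(t→e))→((t→t)→(e→t))))

[[quill crax] [pell [[tifn brell] fep]]] must have type t. The sister [quill crax] has type e; that is not a function onto t, so [pell [[tifn brell] fep]] must be the functor, of type (e→t).
[pell [[tifn brell] fep]] must have type (e→t). The sister pell has type (t→t); that is not a function onto (e→t), so [[tifn brell] fep] must be the functor, of type ((t→t)→(e→t)).
[[tifn brell] fep] must have type ((t→t)→(e→t)). The sister fep has type (e→(t→e)); that is not a function onto ((t→t)→(e→t)), so [tifn brell] must be the functor, of type ((e→(t→e))→((t→t)→(e→t))).
[tifn brell] must have type ((e→(t→e))→((t→t)→(e→t))). The sister tifn has type t; that is not a function onto ((e→(t→e))→((t→t)→(e→t))), so brell must be the functor, of type (t→((e→(t→e))→((t→t)→(e→t)))).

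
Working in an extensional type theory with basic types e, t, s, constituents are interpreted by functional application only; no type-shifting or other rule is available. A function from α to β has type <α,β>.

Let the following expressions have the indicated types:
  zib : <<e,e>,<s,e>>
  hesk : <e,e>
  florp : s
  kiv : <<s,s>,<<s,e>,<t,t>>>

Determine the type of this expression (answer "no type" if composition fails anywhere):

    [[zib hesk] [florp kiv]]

no type

[zib hesk]: functor zib : <<e,e>,<s,e>>, argument hesk : <e,e>; result <s,e>.
At [florp kiv]: neither s nor <<s,s>,<<s,e>,<t,t>>> can take the other as argument; the node is ill-typed.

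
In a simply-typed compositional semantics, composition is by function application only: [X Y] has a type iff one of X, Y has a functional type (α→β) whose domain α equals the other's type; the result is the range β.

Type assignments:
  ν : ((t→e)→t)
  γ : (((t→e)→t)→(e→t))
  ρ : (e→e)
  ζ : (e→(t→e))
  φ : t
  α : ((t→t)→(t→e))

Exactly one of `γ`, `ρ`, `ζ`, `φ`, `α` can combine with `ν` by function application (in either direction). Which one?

γ

γ — combines: γ : (((t→e)→t)→(e→t)) takes ν : ((t→e)→t) as argument, giving (e→t).
ρ : (e→e) — neither side's domain matches the other.
ζ : (e→(t→e)) — neither side's domain matches the other.
φ : t — neither side's domain matches the other.
α : ((t→t)→(t→e)) — neither side's domain matches the other.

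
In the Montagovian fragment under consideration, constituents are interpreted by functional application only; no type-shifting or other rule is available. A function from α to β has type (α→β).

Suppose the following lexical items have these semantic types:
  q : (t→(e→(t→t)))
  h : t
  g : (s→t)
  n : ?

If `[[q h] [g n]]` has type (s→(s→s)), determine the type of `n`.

((s→t)→((e→(t→t))→(s→(s→s))))

[[q h] [g n]] must have type (s→(s→s)). The sister [q h] has type (e→(t→t)); that is not a function onto (s→(s→s)), so [g n] must be the functor, of type ((e→(t→t))→(s→(s→s))).
[g n] must have type ((e→(t→t))→(s→(s→s))). The sister g has type (s→t); that is not a function onto ((e→(t→t))→(s→(s→s))), so n must be the functor, of type ((s→t)→((e→(t→t))→(s→(s→s)))).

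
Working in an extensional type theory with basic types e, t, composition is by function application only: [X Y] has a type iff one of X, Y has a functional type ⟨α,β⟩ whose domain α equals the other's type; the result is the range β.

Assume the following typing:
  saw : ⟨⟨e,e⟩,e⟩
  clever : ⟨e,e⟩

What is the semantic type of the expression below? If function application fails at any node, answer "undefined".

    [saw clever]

At [saw clever], saw : ⟨⟨e,e⟩,e⟩ takes clever : ⟨e,e⟩, giving e.

e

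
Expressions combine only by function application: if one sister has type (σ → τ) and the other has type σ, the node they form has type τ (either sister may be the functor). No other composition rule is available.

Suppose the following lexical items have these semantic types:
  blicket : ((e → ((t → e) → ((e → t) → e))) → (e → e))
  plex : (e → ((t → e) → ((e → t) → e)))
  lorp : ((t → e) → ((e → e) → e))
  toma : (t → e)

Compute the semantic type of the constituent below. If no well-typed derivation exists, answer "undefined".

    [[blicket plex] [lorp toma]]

e

At [blicket plex], blicket : ((e → ((t → e) → ((e → t) → e))) → (e → e)) takes plex : (e → ((t → e) → ((e → t) → e))), giving (e → e).
At [lorp toma], lorp : ((t → e) → ((e → e) → e)) takes toma : (t → e), giving ((e → e) → e).
At [[blicket plex] [lorp toma]], [lorp toma] : ((e → e) → e) takes [blicket plex] : (e → e), giving e.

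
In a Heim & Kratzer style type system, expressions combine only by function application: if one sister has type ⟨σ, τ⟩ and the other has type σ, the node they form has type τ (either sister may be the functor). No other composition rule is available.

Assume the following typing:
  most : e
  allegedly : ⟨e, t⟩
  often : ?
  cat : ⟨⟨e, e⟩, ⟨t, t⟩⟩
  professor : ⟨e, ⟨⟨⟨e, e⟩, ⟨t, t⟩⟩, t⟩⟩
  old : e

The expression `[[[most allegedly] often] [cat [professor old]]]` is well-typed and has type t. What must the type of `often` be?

⟨t, ⟨t, t⟩⟩

[[[most allegedly] often] [cat [professor old]]] must have type t. The sister [cat [professor old]] has type t; that is not a function onto t, so [[most allegedly] often] must be the functor, of type ⟨t, t⟩.
[[most allegedly] often] must have type ⟨t, t⟩. The sister [most allegedly] has type t; that is not a function onto ⟨t, t⟩, so often must be the functor, of type ⟨t, ⟨t, t⟩⟩.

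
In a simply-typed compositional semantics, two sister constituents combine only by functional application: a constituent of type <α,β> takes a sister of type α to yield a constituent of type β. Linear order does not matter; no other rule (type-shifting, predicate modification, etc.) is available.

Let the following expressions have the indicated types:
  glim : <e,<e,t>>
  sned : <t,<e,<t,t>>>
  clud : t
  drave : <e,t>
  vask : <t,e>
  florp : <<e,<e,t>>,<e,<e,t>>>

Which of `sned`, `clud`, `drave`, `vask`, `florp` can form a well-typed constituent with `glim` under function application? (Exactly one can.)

sned : <t,<e,<t,t>>> — does not combine with glim.
clud : t — does not combine with glim.
drave : <e,t> — does not combine with glim.
vask : <t,e> — does not combine with glim.
florp — combines: florp : <<e,<e,t>>,<e,<e,t>>> takes glim : <e,<e,t>> as argument, giving <e,<e,t>>.

florp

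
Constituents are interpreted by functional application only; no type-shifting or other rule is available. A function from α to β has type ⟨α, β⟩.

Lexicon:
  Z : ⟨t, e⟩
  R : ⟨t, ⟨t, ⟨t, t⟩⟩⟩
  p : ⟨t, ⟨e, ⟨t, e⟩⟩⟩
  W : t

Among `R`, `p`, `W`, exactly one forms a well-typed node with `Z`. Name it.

R : ⟨t, ⟨t, ⟨t, t⟩⟩⟩ — neither side's domain matches the other.
p : ⟨t, ⟨e, ⟨t, e⟩⟩⟩ — neither side's domain matches the other.
W — combines: Z : ⟨t, e⟩ takes W : t as argument, giving e.

W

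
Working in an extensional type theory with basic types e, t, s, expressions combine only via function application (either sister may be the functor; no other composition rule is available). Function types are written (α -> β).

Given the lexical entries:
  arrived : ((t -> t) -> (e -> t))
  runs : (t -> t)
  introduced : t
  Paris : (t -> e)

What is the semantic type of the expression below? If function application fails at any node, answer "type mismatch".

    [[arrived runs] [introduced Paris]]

t

At [arrived runs], arrived : ((t -> t) -> (e -> t)) takes runs : (t -> t), giving (e -> t).
At [introduced Paris], Paris : (t -> e) takes introduced : t, giving e.
At [[arrived runs] [introduced Paris]], [arrived runs] : (e -> t) takes [introduced Paris] : e, giving t.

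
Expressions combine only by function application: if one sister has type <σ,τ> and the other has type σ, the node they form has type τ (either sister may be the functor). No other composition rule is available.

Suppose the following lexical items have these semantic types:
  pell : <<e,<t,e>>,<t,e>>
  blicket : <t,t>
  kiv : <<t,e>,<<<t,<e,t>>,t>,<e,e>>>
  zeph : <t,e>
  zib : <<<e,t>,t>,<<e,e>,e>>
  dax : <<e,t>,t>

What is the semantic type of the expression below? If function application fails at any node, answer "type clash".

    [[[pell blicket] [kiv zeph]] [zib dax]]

[pell blicket]: <<e,<t,e>>,<t,e>> with <t,t> — neither is a function whose domain matches the other; composition fails here.

type clash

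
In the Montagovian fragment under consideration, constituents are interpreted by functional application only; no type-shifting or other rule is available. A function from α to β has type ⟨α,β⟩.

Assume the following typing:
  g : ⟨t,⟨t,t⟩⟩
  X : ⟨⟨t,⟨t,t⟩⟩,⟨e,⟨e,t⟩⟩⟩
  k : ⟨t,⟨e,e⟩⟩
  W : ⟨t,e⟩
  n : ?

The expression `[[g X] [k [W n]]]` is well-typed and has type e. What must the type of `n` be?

⟨⟨t,e⟩,⟨⟨t,⟨e,e⟩⟩,⟨⟨e,⟨e,t⟩⟩,e⟩⟩⟩

[[g X] [k [W n]]] must have type e. The sister [g X] has type ⟨e,⟨e,t⟩⟩; that is not a function onto e, so [k [W n]] must be the functor, of type ⟨⟨e,⟨e,t⟩⟩,e⟩.
[k [W n]] must have type ⟨⟨e,⟨e,t⟩⟩,e⟩. The sister k has type ⟨t,⟨e,e⟩⟩; that is not a function onto ⟨⟨e,⟨e,t⟩⟩,e⟩, so [W n] must be the functor, of type ⟨⟨t,⟨e,e⟩⟩,⟨⟨e,⟨e,t⟩⟩,e⟩⟩.
[W n] must have type ⟨⟨t,⟨e,e⟩⟩,⟨⟨e,⟨e,t⟩⟩,e⟩⟩. The sister W has type ⟨t,e⟩; that is not a function onto ⟨⟨t,⟨e,e⟩⟩,⟨⟨e,⟨e,t⟩⟩,e⟩⟩, so n must be the functor, of type ⟨⟨t,e⟩,⟨⟨t,⟨e,e⟩⟩,⟨⟨e,⟨e,t⟩⟩,e⟩⟩⟩.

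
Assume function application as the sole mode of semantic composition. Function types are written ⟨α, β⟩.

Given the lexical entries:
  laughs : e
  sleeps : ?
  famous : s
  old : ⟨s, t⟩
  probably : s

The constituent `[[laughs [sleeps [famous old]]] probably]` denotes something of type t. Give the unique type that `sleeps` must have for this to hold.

For [[laughs [sleeps [famous old]]] probably] to have type t with probably of type s, [laughs [sleeps [famous old]]] must be the function: [laughs [sleeps [famous old]]] : ⟨s, t⟩.
For [laughs [sleeps [famous old]]] to have type ⟨s, t⟩ with laughs of type e, [sleeps [famous old]] must be the function: [sleeps [famous old]] : ⟨e, ⟨s, t⟩⟩.
For [sleeps [famous old]] to have type ⟨e, ⟨s, t⟩⟩ with [famous old] of type t, sleeps must be the function: sleeps : ⟨t, ⟨e, ⟨s, t⟩⟩⟩.

⟨t, ⟨e, ⟨s, t⟩⟩⟩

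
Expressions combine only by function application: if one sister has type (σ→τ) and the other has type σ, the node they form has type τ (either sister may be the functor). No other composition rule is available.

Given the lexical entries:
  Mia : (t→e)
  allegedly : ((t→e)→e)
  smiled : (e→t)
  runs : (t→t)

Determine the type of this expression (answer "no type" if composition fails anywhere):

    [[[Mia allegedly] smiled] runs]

[Mia allegedly] — allegedly of type ((t→e)→e) combines with Mia of type (t→e): type e.
[[Mia allegedly] smiled] — smiled of type (e→t) combines with [Mia allegedly] of type e: type t.
[[[Mia allegedly] smiled] runs] — runs of type (t→t) combines with [[Mia allegedly] smiled] of type t: type t.

t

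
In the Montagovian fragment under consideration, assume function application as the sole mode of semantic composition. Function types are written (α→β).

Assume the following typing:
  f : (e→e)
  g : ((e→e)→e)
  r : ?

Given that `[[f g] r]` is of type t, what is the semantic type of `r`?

(e→t)

[[f g] r] is required to be t. [f g] : e cannot yield t as functor, so r : (e→t).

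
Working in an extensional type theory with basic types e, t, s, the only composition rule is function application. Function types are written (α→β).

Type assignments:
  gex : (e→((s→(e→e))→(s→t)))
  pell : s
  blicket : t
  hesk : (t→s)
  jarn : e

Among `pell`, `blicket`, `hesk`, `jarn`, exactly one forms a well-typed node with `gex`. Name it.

jarn

pell : s — neither side's domain matches the other.
blicket : t — neither side's domain matches the other.
hesk : (t→s) — neither side's domain matches the other.
jarn — combines: gex : (e→((s→(e→e))→(s→t))) takes jarn : e as argument, giving ((s→(e→e))→(s→t)).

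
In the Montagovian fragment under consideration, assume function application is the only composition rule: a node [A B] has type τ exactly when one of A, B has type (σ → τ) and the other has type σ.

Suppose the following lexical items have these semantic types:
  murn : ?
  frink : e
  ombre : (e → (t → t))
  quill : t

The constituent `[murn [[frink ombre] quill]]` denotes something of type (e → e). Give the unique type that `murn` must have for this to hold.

(t → (e → e))

[murn [[frink ombre] quill]] is required to be (e → e). [[frink ombre] quill] : t cannot yield (e → e) as functor, so murn : (t → (e → e)).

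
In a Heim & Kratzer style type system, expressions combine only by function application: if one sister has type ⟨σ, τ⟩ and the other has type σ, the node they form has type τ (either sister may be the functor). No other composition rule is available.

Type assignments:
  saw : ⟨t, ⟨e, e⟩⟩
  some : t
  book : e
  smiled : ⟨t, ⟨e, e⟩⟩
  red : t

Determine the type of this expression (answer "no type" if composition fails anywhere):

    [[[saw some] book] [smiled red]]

e

[saw some] — saw of type ⟨t, ⟨e, e⟩⟩ combines with some of type t: type ⟨e, e⟩.
[[saw some] book] — [saw some] of type ⟨e, e⟩ combines with book of type e: type e.
[smiled red] — smiled of type ⟨t, ⟨e, e⟩⟩ combines with red of type t: type ⟨e, e⟩.
[[[saw some] book] [smiled red]] — [smiled red] of type ⟨e, e⟩ combines with [[saw some] book] of type e: type e.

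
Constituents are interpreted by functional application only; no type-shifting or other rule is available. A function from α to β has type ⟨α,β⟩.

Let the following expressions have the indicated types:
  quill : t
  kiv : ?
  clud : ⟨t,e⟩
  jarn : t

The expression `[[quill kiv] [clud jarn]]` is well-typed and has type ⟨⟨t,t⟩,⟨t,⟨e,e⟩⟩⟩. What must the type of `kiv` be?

⟨t,⟨e,⟨⟨t,t⟩,⟨t,⟨e,e⟩⟩⟩⟩⟩

[[quill kiv] [clud jarn]] must have type ⟨⟨t,t⟩,⟨t,⟨e,e⟩⟩⟩. The sister [clud jarn] has type e; that is not a function onto ⟨⟨t,t⟩,⟨t,⟨e,e⟩⟩⟩, so [quill kiv] must be the functor, of type ⟨e,⟨⟨t,t⟩,⟨t,⟨e,e⟩⟩⟩⟩.
[quill kiv] must have type ⟨e,⟨⟨t,t⟩,⟨t,⟨e,e⟩⟩⟩⟩. The sister quill has type t; that is not a function onto ⟨e,⟨⟨t,t⟩,⟨t,⟨e,e⟩⟩⟩⟩, so kiv must be the functor, of type ⟨t,⟨e,⟨⟨t,t⟩,⟨t,⟨e,e⟩⟩⟩⟩⟩.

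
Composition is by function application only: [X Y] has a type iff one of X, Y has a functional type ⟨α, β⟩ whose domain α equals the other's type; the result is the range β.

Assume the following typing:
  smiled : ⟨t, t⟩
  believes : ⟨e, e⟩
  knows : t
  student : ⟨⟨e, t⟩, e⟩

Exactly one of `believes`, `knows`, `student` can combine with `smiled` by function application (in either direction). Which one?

knows

believes : ⟨e, e⟩ — smiled needs t; believes needs e; neither fits.
knows — combines: smiled : ⟨t, t⟩ takes knows : t as argument, giving t.
student : ⟨⟨e, t⟩, e⟩ — smiled needs t; student needs ⟨e, t⟩; neither fits.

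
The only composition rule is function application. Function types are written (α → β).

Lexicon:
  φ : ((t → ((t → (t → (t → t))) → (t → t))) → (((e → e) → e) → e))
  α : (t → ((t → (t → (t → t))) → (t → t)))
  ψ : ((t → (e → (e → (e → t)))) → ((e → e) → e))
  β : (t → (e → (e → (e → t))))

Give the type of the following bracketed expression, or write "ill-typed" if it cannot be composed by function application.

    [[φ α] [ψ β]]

[φ α] — φ of type ((t → ((t → (t → (t → t))) → (t → t))) → (((e → e) → e) → e)) combines with α of type (t → ((t → (t → (t → t))) → (t → t))): type (((e → e) → e) → e).
[ψ β] — ψ of type ((t → (e → (e → (e → t)))) → ((e → e) → e)) combines with β of type (t → (e → (e → (e → t)))): type ((e → e) → e).
[[φ α] [ψ β]] — [φ α] of type (((e → e) → e) → e) combines with [ψ β] of type ((e → e) → e): type e.

e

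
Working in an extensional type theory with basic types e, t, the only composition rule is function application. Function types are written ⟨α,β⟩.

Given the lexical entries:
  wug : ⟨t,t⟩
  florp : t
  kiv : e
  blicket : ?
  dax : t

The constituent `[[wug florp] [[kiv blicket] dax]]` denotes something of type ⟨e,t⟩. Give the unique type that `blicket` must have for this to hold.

⟨e,⟨t,⟨t,⟨e,t⟩⟩⟩⟩

For [[wug florp] [[kiv blicket] dax]] to have type ⟨e,t⟩ with [wug florp] of type t, [[kiv blicket] dax] must be the function: [[kiv blicket] dax] : ⟨t,⟨e,t⟩⟩.
For [[kiv blicket] dax] to have type ⟨t,⟨e,t⟩⟩ with dax of type t, [kiv blicket] must be the function: [kiv blicket] : ⟨t,⟨t,⟨e,t⟩⟩⟩.
For [kiv blicket] to have type ⟨t,⟨t,⟨e,t⟩⟩⟩ with kiv of type e, blicket must be the function: blicket : ⟨e,⟨t,⟨t,⟨e,t⟩⟩⟩⟩.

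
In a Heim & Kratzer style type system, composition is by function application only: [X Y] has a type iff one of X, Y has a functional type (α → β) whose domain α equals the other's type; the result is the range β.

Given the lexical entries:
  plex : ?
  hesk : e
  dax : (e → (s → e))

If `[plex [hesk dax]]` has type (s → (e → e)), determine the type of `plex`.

At [plex [hesk dax]] (required: (s → (e → e))): [hesk dax] is (s → e), which is not a function with range (s → (e → e)); hence plex is the functor — type ((s → e) → (s → (e → e))).

((s → e) → (s → (e → e)))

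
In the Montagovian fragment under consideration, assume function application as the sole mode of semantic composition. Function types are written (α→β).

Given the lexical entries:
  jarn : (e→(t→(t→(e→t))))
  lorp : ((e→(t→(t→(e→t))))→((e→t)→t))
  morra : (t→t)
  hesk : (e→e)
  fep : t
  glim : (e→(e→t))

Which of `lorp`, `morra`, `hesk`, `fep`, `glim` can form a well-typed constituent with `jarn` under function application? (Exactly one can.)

lorp — combines: lorp : ((e→(t→(t→(e→t))))→((e→t)→t)) takes jarn : (e→(t→(t→(e→t)))) as argument, giving ((e→t)→t).
morra : (t→t) — does not combine with jarn.
hesk : (e→e) — does not combine with jarn.
fep : t — does not combine with jarn.
glim : (e→(e→t)) — does not combine with jarn.

lorp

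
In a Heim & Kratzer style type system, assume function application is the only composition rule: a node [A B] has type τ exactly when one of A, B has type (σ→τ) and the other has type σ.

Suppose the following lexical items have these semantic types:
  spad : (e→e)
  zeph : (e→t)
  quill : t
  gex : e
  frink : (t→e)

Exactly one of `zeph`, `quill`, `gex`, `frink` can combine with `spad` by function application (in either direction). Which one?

zeph : (e→t) — no; spad wants e, and zeph wants e.
quill : t — no; spad wants e, and quill wants nothing (atomic).
gex — combines: spad : (e→e) takes gex : e as argument, giving e.
frink : (t→e) — no; spad wants e, and frink wants t.

gex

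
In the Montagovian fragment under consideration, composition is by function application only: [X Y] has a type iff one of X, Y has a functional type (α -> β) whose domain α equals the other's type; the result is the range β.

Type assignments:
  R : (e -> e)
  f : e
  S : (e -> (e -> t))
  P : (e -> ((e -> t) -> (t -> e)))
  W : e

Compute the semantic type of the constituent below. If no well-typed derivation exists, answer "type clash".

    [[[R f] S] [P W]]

[R f]: functor R : (e -> e), argument f : e; result e.
[[R f] S]: functor S : (e -> (e -> t)), argument [R f] : e; result (e -> t).
[P W]: functor P : (e -> ((e -> t) -> (t -> e))), argument W : e; result ((e -> t) -> (t -> e)).
[[[R f] S] [P W]]: functor [P W] : ((e -> t) -> (t -> e)), argument [[R f] S] : (e -> t); result (t -> e).

(t -> e)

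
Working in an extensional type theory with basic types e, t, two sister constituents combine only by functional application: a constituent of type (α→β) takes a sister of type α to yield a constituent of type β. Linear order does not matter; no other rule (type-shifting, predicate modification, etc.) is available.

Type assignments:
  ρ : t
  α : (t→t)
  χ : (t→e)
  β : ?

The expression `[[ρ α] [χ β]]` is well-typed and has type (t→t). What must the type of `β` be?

((t→e)→(t→(t→t)))

[[ρ α] [χ β]] must have type (t→t). The sister [ρ α] has type t; that is not a function onto (t→t), so [χ β] must be the functor, of type (t→(t→t)).
[χ β] must have type (t→(t→t)). The sister χ has type (t→e); that is not a function onto (t→(t→t)), so β must be the functor, of type ((t→e)→(t→(t→t))).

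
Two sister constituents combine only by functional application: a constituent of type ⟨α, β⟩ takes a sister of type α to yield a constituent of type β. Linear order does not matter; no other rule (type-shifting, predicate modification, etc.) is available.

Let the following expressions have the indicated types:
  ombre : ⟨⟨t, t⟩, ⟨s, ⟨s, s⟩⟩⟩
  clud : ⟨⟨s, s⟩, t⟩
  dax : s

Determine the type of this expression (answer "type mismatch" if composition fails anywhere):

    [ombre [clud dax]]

[clud dax]: ⟨⟨s, s⟩, t⟩ with s — neither is a function whose domain matches the other; composition fails here.

type mismatch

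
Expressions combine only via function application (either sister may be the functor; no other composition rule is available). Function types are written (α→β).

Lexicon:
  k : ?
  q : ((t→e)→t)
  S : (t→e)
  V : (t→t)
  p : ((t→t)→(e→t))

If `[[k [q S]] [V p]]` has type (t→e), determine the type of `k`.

For [[k [q S]] [V p]] to have type (t→e) with [V p] of type (e→t), [k [q S]] must be the function: [k [q S]] : ((e→t)→(t→e)).
For [k [q S]] to have type ((e→t)→(t→e)) with [q S] of type t, k must be the function: k : (t→((e→t)→(t→e))).

(t→((e→t)→(t→e)))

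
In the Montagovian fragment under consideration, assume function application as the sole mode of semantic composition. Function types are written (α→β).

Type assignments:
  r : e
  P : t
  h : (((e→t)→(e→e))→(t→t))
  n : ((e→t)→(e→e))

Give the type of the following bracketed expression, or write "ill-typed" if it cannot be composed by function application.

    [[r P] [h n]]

ill-typed

At [r P]: neither e nor t can take the other as argument; the node is ill-typed.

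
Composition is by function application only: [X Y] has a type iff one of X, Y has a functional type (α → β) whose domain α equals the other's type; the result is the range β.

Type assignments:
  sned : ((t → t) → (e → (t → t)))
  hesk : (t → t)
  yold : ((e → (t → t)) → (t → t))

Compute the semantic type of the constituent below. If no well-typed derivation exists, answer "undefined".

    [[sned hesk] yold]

(t → t)

[sned hesk]: ((t → t) → (e → (t → t))) applied to (t → t) yields (e → (t → t)).
[[sned hesk] yold]: ((e → (t → t)) → (t → t)) applied to (e → (t → t)) yields (t → t).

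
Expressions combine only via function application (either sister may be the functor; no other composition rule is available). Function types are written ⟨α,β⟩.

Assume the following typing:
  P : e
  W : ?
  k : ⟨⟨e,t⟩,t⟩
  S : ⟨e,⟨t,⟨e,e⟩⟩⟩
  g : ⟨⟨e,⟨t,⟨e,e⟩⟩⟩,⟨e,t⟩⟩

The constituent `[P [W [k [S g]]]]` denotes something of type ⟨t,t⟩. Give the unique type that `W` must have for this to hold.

At [P [W [k [S g]]]] (required: ⟨t,t⟩): P is e, which is not a function with range ⟨t,t⟩; hence [W [k [S g]]] is the functor — type ⟨e,⟨t,t⟩⟩.
At [W [k [S g]]] (required: ⟨e,⟨t,t⟩⟩): [k [S g]] is t, which is not a function with range ⟨e,⟨t,t⟩⟩; hence W is the functor — type ⟨t,⟨e,⟨t,t⟩⟩⟩.

⟨t,⟨e,⟨t,t⟩⟩⟩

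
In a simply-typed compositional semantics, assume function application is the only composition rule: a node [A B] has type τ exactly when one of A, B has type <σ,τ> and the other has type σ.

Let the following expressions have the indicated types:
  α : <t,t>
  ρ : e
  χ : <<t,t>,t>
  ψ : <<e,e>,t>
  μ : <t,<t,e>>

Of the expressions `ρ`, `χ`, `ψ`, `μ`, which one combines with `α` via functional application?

ρ : e — does not combine with α.
χ — combines: χ : <<t,t>,t> takes α : <t,t> as argument, giving t.
ψ : <<e,e>,t> — does not combine with α.
μ : <t,<t,e>> — does not combine with α.

χ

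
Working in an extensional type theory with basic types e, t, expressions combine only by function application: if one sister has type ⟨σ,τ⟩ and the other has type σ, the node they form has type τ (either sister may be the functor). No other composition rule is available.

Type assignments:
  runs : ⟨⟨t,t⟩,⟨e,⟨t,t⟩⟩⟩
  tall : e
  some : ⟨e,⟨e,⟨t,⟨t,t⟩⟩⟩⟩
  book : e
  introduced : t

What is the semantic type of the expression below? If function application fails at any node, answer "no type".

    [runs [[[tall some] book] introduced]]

⟨e,⟨t,t⟩⟩

[tall some]: some is ⟨e,⟨e,⟨t,⟨t,t⟩⟩⟩⟩, tall is e; result ⟨e,⟨t,⟨t,t⟩⟩⟩.
[[tall some] book]: [tall some] is ⟨e,⟨t,⟨t,t⟩⟩⟩, book is e; result ⟨t,⟨t,t⟩⟩.
[[[tall some] book] introduced]: [[tall some] book] is ⟨t,⟨t,t⟩⟩, introduced is t; result ⟨t,t⟩.
[runs [[[tall some] book] introduced]]: runs is ⟨⟨t,t⟩,⟨e,⟨t,t⟩⟩⟩, [[[tall some] book] introduced] is ⟨t,t⟩; result ⟨e,⟨t,t⟩⟩.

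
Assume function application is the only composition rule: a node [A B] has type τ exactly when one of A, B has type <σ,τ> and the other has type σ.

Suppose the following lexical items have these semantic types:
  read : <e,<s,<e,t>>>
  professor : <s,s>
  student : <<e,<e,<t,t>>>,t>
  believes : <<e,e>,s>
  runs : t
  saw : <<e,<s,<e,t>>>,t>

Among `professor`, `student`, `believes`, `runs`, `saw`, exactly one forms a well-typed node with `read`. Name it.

saw

professor : <s,s> — neither side's domain matches the other.
student : <<e,<e,<t,t>>>,t> — neither side's domain matches the other.
believes : <<e,e>,s> — neither side's domain matches the other.
runs : t — neither side's domain matches the other.
saw — combines: saw : <<e,<s,<e,t>>>,t> takes read : <e,<s,<e,t>>> as argument, giving t.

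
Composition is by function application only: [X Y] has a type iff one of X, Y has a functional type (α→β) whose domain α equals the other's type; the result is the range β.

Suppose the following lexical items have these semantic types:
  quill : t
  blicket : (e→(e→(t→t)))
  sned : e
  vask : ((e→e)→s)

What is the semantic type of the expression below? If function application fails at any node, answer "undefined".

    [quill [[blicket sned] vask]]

[blicket sned]: blicket is (e→(e→(t→t))), sned is e; result (e→(t→t)).
At [[blicket sned] vask]: neither (e→(t→t)) nor ((e→e)→s) can take the other as argument; the node is ill-typed.

undefined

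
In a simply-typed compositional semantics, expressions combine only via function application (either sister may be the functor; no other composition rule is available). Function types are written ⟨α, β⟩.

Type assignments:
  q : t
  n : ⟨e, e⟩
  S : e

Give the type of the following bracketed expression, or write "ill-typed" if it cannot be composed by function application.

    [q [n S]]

[n S]: ⟨e, e⟩ applied to e yields e.
At [q [n S]]: neither t nor e can take the other as argument; the node is ill-typed.

ill-typed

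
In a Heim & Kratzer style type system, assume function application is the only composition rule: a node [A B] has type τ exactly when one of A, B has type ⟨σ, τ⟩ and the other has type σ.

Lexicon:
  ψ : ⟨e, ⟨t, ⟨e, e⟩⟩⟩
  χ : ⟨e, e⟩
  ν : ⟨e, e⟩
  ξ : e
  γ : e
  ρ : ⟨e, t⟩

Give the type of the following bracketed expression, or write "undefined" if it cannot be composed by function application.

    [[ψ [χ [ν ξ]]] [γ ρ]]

[ν ξ] — ν of type ⟨e, e⟩ combines with ξ of type e: type e.
[χ [ν ξ]] — χ of type ⟨e, e⟩ combines with [ν ξ] of type e: type e.
[ψ [χ [ν ξ]]] — ψ of type ⟨e, ⟨t, ⟨e, e⟩⟩⟩ combines with [χ [ν ξ]] of type e: type ⟨t, ⟨e, e⟩⟩.
[γ ρ] — ρ of type ⟨e, t⟩ combines with γ of type e: type t.
[[ψ [χ [ν ξ]]] [γ ρ]] — [ψ [χ [ν ξ]]] of type ⟨t, ⟨e, e⟩⟩ combines with [γ ρ] of type t: type ⟨e, e⟩.

⟨e, e⟩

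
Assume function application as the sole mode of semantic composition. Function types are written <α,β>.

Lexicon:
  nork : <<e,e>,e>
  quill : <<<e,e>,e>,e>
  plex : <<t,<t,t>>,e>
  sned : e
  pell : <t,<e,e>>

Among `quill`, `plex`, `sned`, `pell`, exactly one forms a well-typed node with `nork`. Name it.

quill

quill — combines: quill : <<<e,e>,e>,e> takes nork : <<e,e>,e> as argument, giving e.
plex : <<t,<t,t>>,e> — no; nork wants <e,e>, and plex wants <t,<t,t>>.
sned : e — no; nork wants <e,e>, and sned wants nothing (atomic).
pell : <t,<e,e>> — no; nork wants <e,e>, and pell wants t.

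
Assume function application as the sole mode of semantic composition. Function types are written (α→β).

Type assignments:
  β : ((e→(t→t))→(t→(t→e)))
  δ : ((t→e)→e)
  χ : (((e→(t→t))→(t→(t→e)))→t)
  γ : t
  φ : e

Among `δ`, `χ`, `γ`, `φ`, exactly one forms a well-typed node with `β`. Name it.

χ

δ : ((t→e)→e) — β needs (e→(t→t)); δ needs (t→e); neither fits.
χ — combines: χ : (((e→(t→t))→(t→(t→e)))→t) takes β : ((e→(t→t))→(t→(t→e))) as argument, giving t.
γ : t — β needs (e→(t→t)); γ needs nothing (atomic); neither fits.
φ : e — β needs (e→(t→t)); φ needs nothing (atomic); neither fits.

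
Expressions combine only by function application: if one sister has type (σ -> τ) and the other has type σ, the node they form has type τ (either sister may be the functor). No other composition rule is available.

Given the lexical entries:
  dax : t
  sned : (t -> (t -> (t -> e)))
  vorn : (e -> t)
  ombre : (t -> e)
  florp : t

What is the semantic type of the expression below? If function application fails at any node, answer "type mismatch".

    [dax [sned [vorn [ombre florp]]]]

(t -> e)

[ombre florp] — ombre of type (t -> e) combines with florp of type t: type e.
[vorn [ombre florp]] — vorn of type (e -> t) combines with [ombre florp] of type e: type t.
[sned [vorn [ombre florp]]] — sned of type (t -> (t -> (t -> e))) combines with [vorn [ombre florp]] of type t: type (t -> (t -> e)).
[dax [sned [vorn [ombre florp]]]] — [sned [vorn [ombre florp]]] of type (t -> (t -> e)) combines with dax of type t: type (t -> e).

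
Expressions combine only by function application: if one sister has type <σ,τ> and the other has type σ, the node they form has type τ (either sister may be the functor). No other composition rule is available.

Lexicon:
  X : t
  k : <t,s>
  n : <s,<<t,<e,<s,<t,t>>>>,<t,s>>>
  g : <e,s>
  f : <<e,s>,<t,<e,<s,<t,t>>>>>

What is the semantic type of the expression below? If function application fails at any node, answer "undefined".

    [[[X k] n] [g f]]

<t,s>

[X k]: functor k : <t,s>, argument X : t; result s.
[[X k] n]: functor n : <s,<<t,<e,<s,<t,t>>>>,<t,s>>>, argument [X k] : s; result <<t,<e,<s,<t,t>>>>,<t,s>>.
[g f]: functor f : <<e,s>,<t,<e,<s,<t,t>>>>>, argument g : <e,s>; result <t,<e,<s,<t,t>>>>.
[[[X k] n] [g f]]: functor [[X k] n] : <<t,<e,<s,<t,t>>>>,<t,s>>, argument [g f] : <t,<e,<s,<t,t>>>>; result <t,s>.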